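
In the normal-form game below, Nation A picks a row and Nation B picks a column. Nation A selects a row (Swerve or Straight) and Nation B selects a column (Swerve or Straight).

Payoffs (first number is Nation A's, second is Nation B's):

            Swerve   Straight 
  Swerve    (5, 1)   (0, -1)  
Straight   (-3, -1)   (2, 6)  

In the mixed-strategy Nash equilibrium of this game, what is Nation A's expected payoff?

1

First find q, the probability Nation B plays Swerve, from Nation A's indifference between Swerve and Straight: 5q = −3q + 2(1−q), giving q = 1/5.
Since Nation A is indifferent in equilibrium, Nation A's expected payoff equals the payoff from either row against (1/5, 4/5). Using Swerve: 5(1/5) = 1.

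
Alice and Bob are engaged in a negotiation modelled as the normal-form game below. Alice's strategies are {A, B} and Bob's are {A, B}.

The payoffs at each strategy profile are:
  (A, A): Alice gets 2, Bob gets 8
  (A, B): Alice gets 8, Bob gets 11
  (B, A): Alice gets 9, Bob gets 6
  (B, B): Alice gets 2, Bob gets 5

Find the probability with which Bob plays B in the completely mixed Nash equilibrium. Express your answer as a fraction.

7/13

Let q be the probability that Bob plays A. In a completely mixed equilibrium, Alice must be indifferent between A and B.
Alice's expected payoff from A is 2q + 8(1−q); from B it is 9q + 2(1−q).
Setting these equal: −6q + 8 = 7q + 2, so q = 6/13.
Therefore Bob plays B with probability 1 − 6/13 = 7/13.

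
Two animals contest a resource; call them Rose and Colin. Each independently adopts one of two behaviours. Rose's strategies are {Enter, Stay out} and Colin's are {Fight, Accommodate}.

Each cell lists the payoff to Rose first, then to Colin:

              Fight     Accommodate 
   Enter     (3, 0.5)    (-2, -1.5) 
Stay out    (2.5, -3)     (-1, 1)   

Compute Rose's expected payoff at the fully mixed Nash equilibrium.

4/3

First find y, the probability Colin plays Fight, from Rose's indifference between Enter and Stay out: 3y − 2(1−y) = 2.5y − (1−y), giving y = 2/3.
Since Rose is indifferent in equilibrium, Rose's expected payoff equals the payoff from either row against (2/3, 1/3). Using Enter: 3(2/3) − 2(1/3) = 4/3.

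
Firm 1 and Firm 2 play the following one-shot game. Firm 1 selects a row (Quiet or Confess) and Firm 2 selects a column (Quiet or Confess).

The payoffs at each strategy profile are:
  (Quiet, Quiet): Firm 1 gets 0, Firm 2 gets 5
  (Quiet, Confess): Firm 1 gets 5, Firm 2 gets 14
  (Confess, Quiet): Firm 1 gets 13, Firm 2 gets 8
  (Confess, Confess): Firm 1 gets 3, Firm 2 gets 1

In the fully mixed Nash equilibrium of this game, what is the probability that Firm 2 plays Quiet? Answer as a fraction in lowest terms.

Let y be the probability that Firm 2 plays Quiet. In a completely mixed equilibrium, Firm 1 must be indifferent between Quiet and Confess.
Firm 1's expected payoff from Quiet is 5(1−y); from Confess it is 13y + 3(1−y).
Setting these equal: −5y + 5 = 10y + 3, so y = 2/15.

2/15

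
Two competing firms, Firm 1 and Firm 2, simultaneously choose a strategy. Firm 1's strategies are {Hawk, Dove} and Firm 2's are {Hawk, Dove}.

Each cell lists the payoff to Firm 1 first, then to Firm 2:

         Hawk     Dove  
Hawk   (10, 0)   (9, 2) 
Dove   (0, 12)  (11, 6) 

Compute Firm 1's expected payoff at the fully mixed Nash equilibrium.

55/6

First find y, the probability Firm 2 plays Hawk, from Firm 1's indifference between Hawk and Dove: 10y + 9(1−y) = 11(1−y), giving y = 1/6.
Since Firm 1 is indifferent in equilibrium, Firm 1's expected payoff equals the payoff from either row against (1/6, 5/6). Using Hawk: 10(1/6) + 9(5/6) = 55/6.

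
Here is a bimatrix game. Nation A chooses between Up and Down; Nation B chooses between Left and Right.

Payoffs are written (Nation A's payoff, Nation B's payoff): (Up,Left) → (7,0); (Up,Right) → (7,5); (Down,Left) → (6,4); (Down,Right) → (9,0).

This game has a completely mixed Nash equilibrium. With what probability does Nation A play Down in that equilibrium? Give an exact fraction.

Let p be the probability that Nation A plays Up. In a completely mixed equilibrium, Nation B must be indifferent between Left and Right.
Nation B's expected payoff from Left is 4(1−p); from Right it is 5p.
Setting these equal: −4p + 4 = 5p, so p = 4/9.
Therefore Nation A plays Down with probability 1 − 4/9 = 5/9.

5/9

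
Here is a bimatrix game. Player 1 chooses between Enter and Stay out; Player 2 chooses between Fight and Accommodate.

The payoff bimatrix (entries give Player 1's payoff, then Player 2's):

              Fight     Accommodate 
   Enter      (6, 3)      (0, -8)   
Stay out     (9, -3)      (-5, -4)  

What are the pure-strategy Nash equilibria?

(Stay out, Fight)

(Enter, Fight): Player 1 prefers Stay out (9 > 6) — not an equilibrium.
(Enter, Accommodate): Player 2 prefers Fight (3 > -8) — not an equilibrium.
(Stay out, Fight): Player 1 gets 9 ≥ 6 from Enter, and Player 2 gets -3 ≥ -4 from Accommodate — Nash equilibrium.
(Stay out, Accommodate): Player 1 prefers Enter (0 > -5); Player 2 prefers Fight (-3 > -4) — not an equilibrium.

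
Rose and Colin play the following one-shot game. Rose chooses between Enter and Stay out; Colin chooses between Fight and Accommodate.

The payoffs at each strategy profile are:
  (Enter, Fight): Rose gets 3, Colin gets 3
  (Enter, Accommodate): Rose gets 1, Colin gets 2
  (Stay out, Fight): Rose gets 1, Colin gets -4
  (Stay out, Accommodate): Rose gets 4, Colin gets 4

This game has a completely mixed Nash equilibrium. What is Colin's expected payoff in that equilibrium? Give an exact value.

20/9

First find x, the probability Rose plays Enter, from Colin's indifference between Fight and Accommodate: 3x − 4(1−x) = 2x + 4(1−x), giving x = 8/9.
Since Colin is indifferent in equilibrium, Colin's expected payoff equals the payoff from either column against (8/9, 1/9). Using Fight: 3(8/9) − 4(1/9) = 20/9.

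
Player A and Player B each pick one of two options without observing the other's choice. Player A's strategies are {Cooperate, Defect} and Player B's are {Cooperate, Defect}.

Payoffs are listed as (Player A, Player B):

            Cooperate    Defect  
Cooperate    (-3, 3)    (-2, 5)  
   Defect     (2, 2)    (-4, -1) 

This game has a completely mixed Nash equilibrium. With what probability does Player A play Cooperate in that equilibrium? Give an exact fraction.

Let x be the probability that Player A plays Cooperate. In a completely mixed equilibrium, Player B must be indifferent between Cooperate and Defect.
Player B's expected payoff from Cooperate is 3x + 2(1−x); from Defect it is 5x − (1−x).
Setting these equal: x + 2 = 6x − 1, so x = 3/5.

3/5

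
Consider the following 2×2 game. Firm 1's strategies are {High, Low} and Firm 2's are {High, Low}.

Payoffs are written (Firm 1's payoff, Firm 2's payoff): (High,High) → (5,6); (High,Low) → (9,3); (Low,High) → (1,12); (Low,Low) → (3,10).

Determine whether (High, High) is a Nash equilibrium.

Yes

At (High, High), Firm 1 earns 5; switching to Low would give 1, so Firm 1 has no profitable deviation.
Firm 2 earns 6; switching to Low would give 3, so Firm 2 has no profitable deviation.
Neither player can gain by a unilateral deviation, so this profile is a Nash equilibrium.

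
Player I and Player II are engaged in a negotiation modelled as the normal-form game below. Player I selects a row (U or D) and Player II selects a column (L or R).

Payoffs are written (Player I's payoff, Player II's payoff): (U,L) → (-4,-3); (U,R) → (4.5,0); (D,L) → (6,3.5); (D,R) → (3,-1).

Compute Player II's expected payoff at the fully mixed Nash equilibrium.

-2/5

First find p, the probability Player I plays U, from Player II's indifference between L and R: −3p + 3.5(1−p) = −(1−p), giving p = 3/5.
Since Player II is indifferent in equilibrium, Player II's expected payoff equals the payoff from either column against (3/5, 2/5). Using L: −3(3/5) + 3.5(2/5) = -2/5.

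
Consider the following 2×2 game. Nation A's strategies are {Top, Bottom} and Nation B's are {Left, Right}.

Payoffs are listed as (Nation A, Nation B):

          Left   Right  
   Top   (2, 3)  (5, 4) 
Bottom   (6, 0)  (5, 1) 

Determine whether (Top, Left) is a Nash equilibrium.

At (Top, Left), Nation A earns 2; switching to Bottom would give 6, so Nation A would deviate.
Nation B earns 3; switching to Right would give 4, so Nation B would deviate.
Since at least one player can profitably deviate, this is not a Nash equilibrium.

No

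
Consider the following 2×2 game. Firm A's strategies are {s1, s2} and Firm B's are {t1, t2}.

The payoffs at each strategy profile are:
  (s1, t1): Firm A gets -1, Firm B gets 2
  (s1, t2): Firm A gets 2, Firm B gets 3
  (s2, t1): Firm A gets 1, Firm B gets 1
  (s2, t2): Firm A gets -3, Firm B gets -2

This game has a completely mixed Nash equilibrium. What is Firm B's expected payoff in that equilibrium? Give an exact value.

First find p, the probability Firm A plays s1, from Firm B's indifference between t1 and t2: 2p + (1−p) = 3p − 2(1−p), giving p = 3/4.
Since Firm B is indifferent in equilibrium, Firm B's expected payoff equals the payoff from either column against (3/4, 1/4). Using t1: 2(3/4) + (1/4) = 7/4.

7/4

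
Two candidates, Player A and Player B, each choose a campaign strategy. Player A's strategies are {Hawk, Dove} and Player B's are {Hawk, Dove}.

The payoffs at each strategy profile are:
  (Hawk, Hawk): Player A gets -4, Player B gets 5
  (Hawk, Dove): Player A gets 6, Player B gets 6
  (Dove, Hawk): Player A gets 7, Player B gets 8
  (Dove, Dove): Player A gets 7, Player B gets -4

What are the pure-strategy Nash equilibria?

(Dove, Hawk)

(Hawk, Hawk): Player A prefers Dove (7 > -4); Player B prefers Dove (6 > 5) — not an equilibrium.
(Hawk, Dove): Player A prefers Dove (7 > 6) — not an equilibrium.
(Dove, Hawk): Player A gets 7 ≥ -4 from Hawk, and Player B gets 8 ≥ -4 from Dove — Nash equilibrium.
(Dove, Dove): Player B prefers Hawk (8 > -4) — not an equilibrium.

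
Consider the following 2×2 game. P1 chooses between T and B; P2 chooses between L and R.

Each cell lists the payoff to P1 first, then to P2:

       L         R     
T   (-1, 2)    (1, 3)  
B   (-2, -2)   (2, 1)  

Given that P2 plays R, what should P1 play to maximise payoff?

Against R, P1 earns 1 from T and 2 from B.
So B is the best response.

B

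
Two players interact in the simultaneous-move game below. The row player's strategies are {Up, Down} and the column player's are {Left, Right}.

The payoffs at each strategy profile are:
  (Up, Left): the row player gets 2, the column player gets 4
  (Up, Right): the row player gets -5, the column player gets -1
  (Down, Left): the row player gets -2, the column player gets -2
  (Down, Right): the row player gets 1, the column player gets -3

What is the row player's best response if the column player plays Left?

Against Left, the row player earns 2 from Up and -2 from Down.
So Up is the best response.

Up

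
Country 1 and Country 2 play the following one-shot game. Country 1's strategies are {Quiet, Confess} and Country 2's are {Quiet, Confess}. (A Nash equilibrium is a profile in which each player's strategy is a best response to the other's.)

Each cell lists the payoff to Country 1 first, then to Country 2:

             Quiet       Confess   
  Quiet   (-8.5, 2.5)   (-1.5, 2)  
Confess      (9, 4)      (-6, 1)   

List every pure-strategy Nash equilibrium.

(Confess, Quiet)

(Quiet, Quiet): Country 1 prefers Confess (9 > -8.5) — not an equilibrium.
(Quiet, Confess): Country 2 prefers Quiet (2.5 > 2) — not an equilibrium.
(Confess, Quiet): Country 1 gets 9 ≥ -8.5 from Quiet, and Country 2 gets 4 ≥ 1 from Confess — Nash equilibrium.
(Confess, Confess): Country 1 prefers Quiet (-1.5 > -6); Country 2 prefers Quiet (4 > 1) — not an equilibrium.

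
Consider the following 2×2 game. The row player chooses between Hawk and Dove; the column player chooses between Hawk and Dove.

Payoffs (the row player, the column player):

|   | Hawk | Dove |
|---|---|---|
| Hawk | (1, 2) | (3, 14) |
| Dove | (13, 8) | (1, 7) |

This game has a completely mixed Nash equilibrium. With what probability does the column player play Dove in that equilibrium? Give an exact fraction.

6/7

Let q be the probability that the column player plays Hawk. In a completely mixed equilibrium, the row player must be indifferent between Hawk and Dove.
The row player's expected payoff from Hawk is q + 3(1−q); from Dove it is 13q + (1−q).
Setting these equal: −2q + 3 = 12q + 1, so q = 1/7.
Therefore the column player plays Dove with probability 1 − 1/7 = 6/7.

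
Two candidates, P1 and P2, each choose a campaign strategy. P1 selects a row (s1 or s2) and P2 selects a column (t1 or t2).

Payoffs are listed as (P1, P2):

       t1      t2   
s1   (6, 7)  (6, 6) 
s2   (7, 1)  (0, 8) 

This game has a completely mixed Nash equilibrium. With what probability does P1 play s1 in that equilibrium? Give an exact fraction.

Let r be the probability that P1 plays s1. In a completely mixed equilibrium, P2 must be indifferent between t1 and t2.
P2's expected payoff from t1 is 7r + (1−r); from t2 it is 6r + 8(1−r).
Setting these equal: 6r + 1 = −2r + 8, so r = 7/8.

7/8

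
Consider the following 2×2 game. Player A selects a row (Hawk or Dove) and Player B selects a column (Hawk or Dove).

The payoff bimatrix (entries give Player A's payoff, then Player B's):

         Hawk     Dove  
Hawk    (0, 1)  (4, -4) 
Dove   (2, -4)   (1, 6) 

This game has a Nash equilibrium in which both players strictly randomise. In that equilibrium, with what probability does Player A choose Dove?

1/3

Let p be the probability that Player A plays Hawk. In a completely mixed equilibrium, Player B must be indifferent between Hawk and Dove.
Player B's expected payoff from Hawk is p − 4(1−p); from Dove it is −4p + 6(1−p).
Setting these equal: 5p − 4 = −10p + 6, so p = 2/3.
Therefore Player A plays Dove with probability 1 − 2/3 = 1/3.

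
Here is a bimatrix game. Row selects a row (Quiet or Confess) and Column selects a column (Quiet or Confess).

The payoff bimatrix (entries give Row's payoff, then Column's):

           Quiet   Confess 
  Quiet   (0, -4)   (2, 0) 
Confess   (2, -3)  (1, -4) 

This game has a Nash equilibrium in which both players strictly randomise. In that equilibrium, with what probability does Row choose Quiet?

Let x be the probability that Row plays Quiet. In a completely mixed equilibrium, Column must be indifferent between Quiet and Confess.
Column's expected payoff from Quiet is −4x − 3(1−x); from Confess it is −4(1−x).
Setting these equal: −x − 3 = 4x − 4, so x = 1/5.

1/5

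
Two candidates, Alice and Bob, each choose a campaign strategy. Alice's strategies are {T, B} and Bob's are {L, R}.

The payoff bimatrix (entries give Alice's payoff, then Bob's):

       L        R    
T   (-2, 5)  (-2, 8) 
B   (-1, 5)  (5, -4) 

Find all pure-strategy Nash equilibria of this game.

(B, L)

(T, L): Alice prefers B (-1 > -2); Bob prefers R (8 > 5) — not an equilibrium.
(T, R): Alice prefers B (5 > -2) — not an equilibrium.
(B, L): Alice gets -1 ≥ -2 from T, and Bob gets 5 ≥ -4 from R — Nash equilibrium.
(B, R): Bob prefers L (5 > -4) — not an equilibrium.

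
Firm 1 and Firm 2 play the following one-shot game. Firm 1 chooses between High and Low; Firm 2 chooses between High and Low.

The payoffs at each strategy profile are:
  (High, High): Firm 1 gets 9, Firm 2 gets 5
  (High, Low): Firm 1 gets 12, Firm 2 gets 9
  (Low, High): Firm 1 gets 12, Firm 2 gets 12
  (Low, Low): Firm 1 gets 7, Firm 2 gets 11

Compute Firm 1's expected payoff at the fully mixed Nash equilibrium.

First find q, the probability Firm 2 plays High, from Firm 1's indifference between High and Low: 9q + 12(1−q) = 12q + 7(1−q), giving q = 5/8.
Since Firm 1 is indifferent in equilibrium, Firm 1's expected payoff equals the payoff from either row against (5/8, 3/8). Using High: 9(5/8) + 12(3/8) = 81/8.

81/8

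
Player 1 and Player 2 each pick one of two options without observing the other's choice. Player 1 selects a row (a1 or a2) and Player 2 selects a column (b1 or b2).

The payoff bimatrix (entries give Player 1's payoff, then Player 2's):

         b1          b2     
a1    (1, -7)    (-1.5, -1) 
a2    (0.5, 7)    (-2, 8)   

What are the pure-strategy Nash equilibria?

(a1, b1): Player 2 prefers b2 (-1 > -7) — not an equilibrium.
(a1, b2): Player 1 gets -1.5 ≥ -2 from a2, and Player 2 gets -1 ≥ -7 from b1 — Nash equilibrium.
(a2, b1): Player 1 prefers a1 (1 > 0.5); Player 2 prefers b2 (8 > 7) — not an equilibrium.
(a2, b2): Player 1 prefers a1 (-1.5 > -2) — not an equilibrium.

(a1, b2)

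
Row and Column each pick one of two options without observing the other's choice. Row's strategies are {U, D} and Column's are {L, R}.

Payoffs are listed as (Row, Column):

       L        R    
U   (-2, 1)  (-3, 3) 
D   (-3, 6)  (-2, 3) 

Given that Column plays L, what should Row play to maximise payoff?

Against L, Row earns -2 from U and -3 from D.
So U is the best response.

U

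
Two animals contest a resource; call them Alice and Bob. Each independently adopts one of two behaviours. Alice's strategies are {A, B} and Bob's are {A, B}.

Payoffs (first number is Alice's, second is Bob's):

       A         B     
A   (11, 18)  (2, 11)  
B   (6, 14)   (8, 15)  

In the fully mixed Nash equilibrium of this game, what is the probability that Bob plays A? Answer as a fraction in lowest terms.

Let c be the probability that Bob plays A. In a completely mixed equilibrium, Alice must be indifferent between A and B.
Alice's expected payoff from A is 11c + 2(1−c); from B it is 6c + 8(1−c).
Setting these equal: 9c + 2 = −2c + 8, so c = 6/11.

6/11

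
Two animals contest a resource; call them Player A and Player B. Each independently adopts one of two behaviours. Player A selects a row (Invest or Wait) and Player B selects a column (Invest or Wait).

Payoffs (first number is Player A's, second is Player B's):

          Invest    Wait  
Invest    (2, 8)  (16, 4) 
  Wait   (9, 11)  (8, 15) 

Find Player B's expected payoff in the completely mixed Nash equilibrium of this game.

First find x, the probability Player A plays Invest, from Player B's indifference between Invest and Wait: 8x + 11(1−x) = 4x + 15(1−x), giving x = 1/2.
Since Player B is indifferent in equilibrium, Player B's expected payoff equals the payoff from either column against (1/2, 1/2). Using Invest: 8(1/2) + 11(1/2) = 19/2.

19/2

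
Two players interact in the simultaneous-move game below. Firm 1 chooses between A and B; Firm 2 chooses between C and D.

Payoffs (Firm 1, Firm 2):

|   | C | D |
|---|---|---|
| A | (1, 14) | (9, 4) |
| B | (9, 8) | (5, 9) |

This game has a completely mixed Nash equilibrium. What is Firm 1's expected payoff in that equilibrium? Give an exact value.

19/3

First find y, the probability Firm 2 plays C, from Firm 1's indifference between A and B: y + 9(1−y) = 9y + 5(1−y), giving y = 1/3.
Since Firm 1 is indifferent in equilibrium, Firm 1's expected payoff equals the payoff from either row against (1/3, 2/3). Using A: (1/3) + 9(2/3) = 19/3.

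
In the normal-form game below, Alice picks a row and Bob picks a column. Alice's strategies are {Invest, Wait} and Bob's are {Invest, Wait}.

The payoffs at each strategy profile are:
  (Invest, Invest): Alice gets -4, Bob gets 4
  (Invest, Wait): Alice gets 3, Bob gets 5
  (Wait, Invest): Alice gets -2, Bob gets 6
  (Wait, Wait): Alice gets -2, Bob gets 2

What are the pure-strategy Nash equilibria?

(Invest, Invest): Alice prefers Wait (-2 > -4); Bob prefers Wait (5 > 4) — not an equilibrium.
(Invest, Wait): Alice gets 3 ≥ -2 from Wait, and Bob gets 5 ≥ 4 from Invest — Nash equilibrium.
(Wait, Invest): Alice gets -2 ≥ -4 from Invest, and Bob gets 6 ≥ 2 from Wait — Nash equilibrium.
(Wait, Wait): Alice prefers Invest (3 > -2); Bob prefers Invest (6 > 2) — not an equilibrium.

(Invest, Wait) and (Wait, Invest)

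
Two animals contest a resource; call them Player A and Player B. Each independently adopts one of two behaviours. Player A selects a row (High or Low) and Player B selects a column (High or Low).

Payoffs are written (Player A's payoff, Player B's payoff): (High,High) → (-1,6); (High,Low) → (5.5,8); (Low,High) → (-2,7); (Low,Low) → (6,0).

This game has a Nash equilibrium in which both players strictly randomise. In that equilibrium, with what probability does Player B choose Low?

Let y be the probability that Player B plays High. In a completely mixed equilibrium, Player A must be indifferent between High and Low.
Player A's expected payoff from High is −y + 5.5(1−y); from Low it is −2y + 6(1−y).
Setting these equal: −6.5y + 5.5 = −8y + 6, so y = 1/3.
Therefore Player B plays Low with probability 1 − 1/3 = 2/3.

2/3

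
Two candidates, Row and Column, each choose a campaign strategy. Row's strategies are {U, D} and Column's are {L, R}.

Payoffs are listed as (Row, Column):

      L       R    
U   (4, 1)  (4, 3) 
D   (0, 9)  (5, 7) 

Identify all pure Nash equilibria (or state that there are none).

(U, L): Column prefers R (3 > 1) — not an equilibrium.
(U, R): Row prefers D (5 > 4) — not an equilibrium.
(D, L): Row prefers U (4 > 0) — not an equilibrium.
(D, R): Column prefers L (9 > 7) — not an equilibrium.

none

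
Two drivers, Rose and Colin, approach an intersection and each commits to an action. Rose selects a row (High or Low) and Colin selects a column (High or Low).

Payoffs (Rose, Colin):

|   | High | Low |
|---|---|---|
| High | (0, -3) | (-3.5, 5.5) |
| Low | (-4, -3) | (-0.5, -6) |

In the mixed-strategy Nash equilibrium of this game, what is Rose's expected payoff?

First find q, the probability Colin plays High, from Rose's indifference between High and Low: −3.5(1−q) = −4q − 0.5(1−q), giving q = 3/7.
Since Rose is indifferent in equilibrium, Rose's expected payoff equals the payoff from either row against (3/7, 4/7). Using High: −3.5(4/7) = -2.

-2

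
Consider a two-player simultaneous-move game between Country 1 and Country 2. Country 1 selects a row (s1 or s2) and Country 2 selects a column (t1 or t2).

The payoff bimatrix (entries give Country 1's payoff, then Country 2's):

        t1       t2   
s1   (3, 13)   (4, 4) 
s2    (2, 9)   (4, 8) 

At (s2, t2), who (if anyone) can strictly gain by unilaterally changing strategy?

Country 1 at (s2, t2) earns 4; deviating to s1 yields 4 — not better.
Country 2 earns 8; deviating to t1 yields 9 — a strict improvement.
Only Country 2 has a strictly profitable deviation.

Country 2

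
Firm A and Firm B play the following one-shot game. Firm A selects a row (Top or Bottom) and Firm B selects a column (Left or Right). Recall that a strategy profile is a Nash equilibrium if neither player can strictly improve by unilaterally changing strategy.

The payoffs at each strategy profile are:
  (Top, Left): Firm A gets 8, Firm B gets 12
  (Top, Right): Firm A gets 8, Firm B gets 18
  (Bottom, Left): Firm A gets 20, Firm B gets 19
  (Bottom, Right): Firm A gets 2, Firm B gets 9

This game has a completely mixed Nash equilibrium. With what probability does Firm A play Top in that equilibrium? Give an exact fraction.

5/8

Let p be the probability that Firm A plays Top. In a completely mixed equilibrium, Firm B must be indifferent between Left and Right.
Firm B's expected payoff from Left is 12p + 19(1−p); from Right it is 18p + 9(1−p).
Setting these equal: −7p + 19 = 9p + 9, so p = 5/8.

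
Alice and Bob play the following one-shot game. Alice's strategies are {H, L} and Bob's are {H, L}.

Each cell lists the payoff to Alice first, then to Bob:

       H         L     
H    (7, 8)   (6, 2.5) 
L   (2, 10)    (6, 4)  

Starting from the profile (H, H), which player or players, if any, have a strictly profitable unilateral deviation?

Alice at (H, H) earns 7; deviating to L yields 2 — not better.
Bob earns 8; deviating to L yields 2.5 — not better.
Neither player can strictly improve; the profile is a Nash equilibrium.

Neither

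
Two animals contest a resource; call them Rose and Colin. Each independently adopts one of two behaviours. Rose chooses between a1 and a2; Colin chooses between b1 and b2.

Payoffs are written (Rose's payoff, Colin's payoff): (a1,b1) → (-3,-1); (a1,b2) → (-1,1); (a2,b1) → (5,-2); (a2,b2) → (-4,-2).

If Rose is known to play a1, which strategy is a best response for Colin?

b2

Against a1, Colin earns -1 from b1 and 1 from b2.
So b2 is the best response.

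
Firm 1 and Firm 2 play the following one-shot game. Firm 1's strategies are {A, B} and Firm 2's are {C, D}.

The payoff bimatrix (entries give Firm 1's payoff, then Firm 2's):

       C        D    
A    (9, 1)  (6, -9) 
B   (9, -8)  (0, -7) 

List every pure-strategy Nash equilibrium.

(A, C): Firm 1 gets 9 ≥ 9 from B, and Firm 2 gets 1 ≥ -9 from D — Nash equilibrium.
(A, D): Firm 2 prefers C (1 > -9) — not an equilibrium.
(B, C): Firm 2 prefers D (-7 > -8) — not an equilibrium.
(B, D): Firm 1 prefers A (6 > 0) — not an equilibrium.

(A, C)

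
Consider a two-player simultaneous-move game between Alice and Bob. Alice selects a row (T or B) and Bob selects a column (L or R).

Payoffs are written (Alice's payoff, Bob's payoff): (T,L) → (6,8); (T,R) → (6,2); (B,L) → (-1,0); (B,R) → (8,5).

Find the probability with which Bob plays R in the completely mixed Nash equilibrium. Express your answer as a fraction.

Let c be the probability that Bob plays L. In a completely mixed equilibrium, Alice must be indifferent between T and B.
Alice's expected payoff from T is 6c + 6(1−c); from B it is −c + 8(1−c).
Setting these equal: 6 = −9c + 8, so c = 2/9.
Therefore Bob plays R with probability 1 − 2/9 = 7/9.

7/9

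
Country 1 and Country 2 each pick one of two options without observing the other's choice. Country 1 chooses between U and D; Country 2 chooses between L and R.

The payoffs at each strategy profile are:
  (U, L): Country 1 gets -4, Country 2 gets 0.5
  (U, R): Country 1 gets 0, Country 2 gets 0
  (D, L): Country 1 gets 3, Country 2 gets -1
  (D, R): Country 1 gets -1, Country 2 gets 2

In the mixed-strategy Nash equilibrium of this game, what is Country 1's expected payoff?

-1/2

First find y, the probability Country 2 plays L, from Country 1's indifference between U and D: −4y = 3y − (1−y), giving y = 1/8.
Since Country 1 is indifferent in equilibrium, Country 1's expected payoff equals the payoff from either row against (1/8, 7/8). Using U: −4(1/8) = -1/2.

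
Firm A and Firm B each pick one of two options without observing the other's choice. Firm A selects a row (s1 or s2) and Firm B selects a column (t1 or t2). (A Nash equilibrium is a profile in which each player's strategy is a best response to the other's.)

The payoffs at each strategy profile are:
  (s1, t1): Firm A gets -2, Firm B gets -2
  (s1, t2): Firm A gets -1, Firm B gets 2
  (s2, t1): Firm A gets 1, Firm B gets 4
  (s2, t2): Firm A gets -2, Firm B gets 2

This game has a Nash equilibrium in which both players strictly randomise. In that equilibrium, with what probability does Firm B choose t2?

3/4

Let y be the probability that Firm B plays t1. In a completely mixed equilibrium, Firm A must be indifferent between s1 and s2.
Firm A's expected payoff from s1 is −2y − (1−y); from s2 it is y − 2(1−y).
Setting these equal: −y − 1 = 3y − 2, so y = 1/4.
Therefore Firm B plays t2 with probability 1 − 1/4 = 3/4.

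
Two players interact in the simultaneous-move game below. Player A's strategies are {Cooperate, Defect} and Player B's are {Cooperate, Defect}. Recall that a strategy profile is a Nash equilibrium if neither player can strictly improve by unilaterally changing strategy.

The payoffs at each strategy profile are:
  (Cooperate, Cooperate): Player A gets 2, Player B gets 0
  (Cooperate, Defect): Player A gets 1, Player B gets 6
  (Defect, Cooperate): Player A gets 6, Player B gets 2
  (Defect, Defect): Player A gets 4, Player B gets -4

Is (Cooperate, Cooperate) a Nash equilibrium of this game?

At (Cooperate, Cooperate), Player A earns 2; switching to Defect would give 6, so Player A would deviate.
Player B earns 0; switching to Defect would give 6, so Player B would deviate.
Since at least one player can profitably deviate, this is not a Nash equilibrium.

No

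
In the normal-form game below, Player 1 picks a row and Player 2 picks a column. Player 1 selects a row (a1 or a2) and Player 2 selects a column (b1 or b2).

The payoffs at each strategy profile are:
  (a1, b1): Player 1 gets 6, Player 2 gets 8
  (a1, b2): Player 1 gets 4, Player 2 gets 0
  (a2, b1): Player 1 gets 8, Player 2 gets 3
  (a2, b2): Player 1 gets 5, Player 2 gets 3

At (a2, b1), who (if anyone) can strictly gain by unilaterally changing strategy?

Player 1 at (a2, b1) earns 8; deviating to a1 yields 6 — not better.
Player 2 earns 3; deviating to b2 yields 3 — not better.
Neither player can strictly improve; the profile is a Nash equilibrium.

Neither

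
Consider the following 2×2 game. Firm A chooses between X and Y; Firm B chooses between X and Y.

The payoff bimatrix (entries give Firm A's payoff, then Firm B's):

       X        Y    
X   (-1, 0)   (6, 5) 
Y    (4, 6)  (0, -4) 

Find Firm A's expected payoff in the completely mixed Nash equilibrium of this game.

24/11

First find y, the probability Firm B plays X, from Firm A's indifference between X and Y: −y + 6(1−y) = 4y, giving y = 6/11.
Since Firm A is indifferent in equilibrium, Firm A's expected payoff equals the payoff from either row against (6/11, 5/11). Using X: −(6/11) + 6(5/11) = 24/11.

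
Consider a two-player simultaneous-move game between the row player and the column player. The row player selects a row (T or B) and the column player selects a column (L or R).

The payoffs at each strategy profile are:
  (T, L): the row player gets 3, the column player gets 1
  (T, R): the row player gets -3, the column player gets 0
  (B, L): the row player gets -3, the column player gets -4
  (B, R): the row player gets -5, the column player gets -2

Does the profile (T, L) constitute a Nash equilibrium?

Yes

At (T, L), the row player earns 3; switching to B would give -3, so the row player has no profitable deviation.
The column player earns 1; switching to R would give 0, so the column player has no profitable deviation.
Neither player can gain by a unilateral deviation, so this profile is a Nash equilibrium.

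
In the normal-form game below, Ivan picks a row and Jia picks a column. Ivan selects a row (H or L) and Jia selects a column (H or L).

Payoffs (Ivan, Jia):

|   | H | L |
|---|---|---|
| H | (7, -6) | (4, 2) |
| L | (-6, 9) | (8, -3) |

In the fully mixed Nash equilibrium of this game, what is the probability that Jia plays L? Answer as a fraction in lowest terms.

Let c be the probability that Jia plays H. In a completely mixed equilibrium, Ivan must be indifferent between H and L.
Ivan's expected payoff from H is 7c + 4(1−c); from L it is −6c + 8(1−c).
Setting these equal: 3c + 4 = −14c + 8, so c = 4/17.
Therefore Jia plays L with probability 1 − 4/17 = 13/17.

13/17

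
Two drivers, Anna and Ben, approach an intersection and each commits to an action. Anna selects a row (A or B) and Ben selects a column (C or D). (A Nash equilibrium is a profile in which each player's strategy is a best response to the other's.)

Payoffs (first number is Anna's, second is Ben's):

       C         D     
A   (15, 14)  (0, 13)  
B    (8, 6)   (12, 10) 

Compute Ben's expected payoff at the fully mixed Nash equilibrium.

First find p, the probability Anna plays A, from Ben's indifference between C and D: 14p + 6(1−p) = 13p + 10(1−p), giving p = 4/5.
Since Ben is indifferent in equilibrium, Ben's expected payoff equals the payoff from either column against (4/5, 1/5). Using C: 14(4/5) + 6(1/5) = 62/5.

62/5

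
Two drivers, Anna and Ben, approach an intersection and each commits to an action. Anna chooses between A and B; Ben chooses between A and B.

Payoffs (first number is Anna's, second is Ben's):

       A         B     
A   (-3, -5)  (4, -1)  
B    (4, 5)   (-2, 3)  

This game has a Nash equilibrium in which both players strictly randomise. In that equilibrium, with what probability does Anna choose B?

2/3

Let p be the probability that Anna plays A. In a completely mixed equilibrium, Ben must be indifferent between A and B.
Ben's expected payoff from A is −5p + 5(1−p); from B it is −p + 3(1−p).
Setting these equal: −10p + 5 = −4p + 3, so p = 1/3.
Therefore Anna plays B with probability 1 − 1/3 = 2/3.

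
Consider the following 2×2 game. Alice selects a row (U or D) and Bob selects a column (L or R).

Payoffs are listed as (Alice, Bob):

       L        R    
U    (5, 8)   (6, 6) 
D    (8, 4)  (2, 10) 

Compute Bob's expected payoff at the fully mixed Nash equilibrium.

7

First find p, the probability Alice plays U, from Bob's indifference between L and R: 8p + 4(1−p) = 6p + 10(1−p), giving p = 3/4.
Since Bob is indifferent in equilibrium, Bob's expected payoff equals the payoff from either column against (3/4, 1/4). Using L: 8(3/4) + 4(1/4) = 7.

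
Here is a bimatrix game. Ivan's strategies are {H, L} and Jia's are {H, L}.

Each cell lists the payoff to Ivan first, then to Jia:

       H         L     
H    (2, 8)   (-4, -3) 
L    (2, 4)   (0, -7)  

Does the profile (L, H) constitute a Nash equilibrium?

At (L, H), Ivan earns 2; switching to H would give 2, so Ivan has no profitable deviation.
Jia earns 4; switching to L would give -7, so Jia has no profitable deviation.
Neither player can gain by a unilateral deviation, so this profile is a Nash equilibrium.

Yes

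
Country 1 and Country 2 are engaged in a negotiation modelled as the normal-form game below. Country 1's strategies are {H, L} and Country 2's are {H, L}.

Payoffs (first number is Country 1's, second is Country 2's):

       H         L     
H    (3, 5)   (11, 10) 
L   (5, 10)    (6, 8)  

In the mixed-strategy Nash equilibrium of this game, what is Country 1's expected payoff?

First find y, the probability Country 2 plays H, from Country 1's indifference between H and L: 3y + 11(1−y) = 5y + 6(1−y), giving y = 5/7.
Since Country 1 is indifferent in equilibrium, Country 1's expected payoff equals the payoff from either row against (5/7, 2/7). Using H: 3(5/7) + 11(2/7) = 37/7.

37/7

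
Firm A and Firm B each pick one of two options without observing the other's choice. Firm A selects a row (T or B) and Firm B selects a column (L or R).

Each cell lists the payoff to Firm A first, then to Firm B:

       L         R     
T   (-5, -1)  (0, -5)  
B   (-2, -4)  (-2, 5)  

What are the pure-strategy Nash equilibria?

(T, L): Firm A prefers B (-2 > -5) — not an equilibrium.
(T, R): Firm B prefers L (-1 > -5) — not an equilibrium.
(B, L): Firm B prefers R (5 > -4) — not an equilibrium.
(B, R): Firm A prefers T (0 > -2) — not an equilibrium.

none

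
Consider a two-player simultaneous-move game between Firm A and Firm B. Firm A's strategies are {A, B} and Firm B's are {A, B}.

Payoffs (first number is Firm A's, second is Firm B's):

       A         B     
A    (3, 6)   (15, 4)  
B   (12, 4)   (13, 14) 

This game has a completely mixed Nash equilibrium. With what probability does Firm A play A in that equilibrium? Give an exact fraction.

Let r be the probability that Firm A plays A. In a completely mixed equilibrium, Firm B must be indifferent between A and B.
Firm B's expected payoff from A is 6r + 4(1−r); from B it is 4r + 14(1−r).
Setting these equal: 2r + 4 = −10r + 14, so r = 5/6.

5/6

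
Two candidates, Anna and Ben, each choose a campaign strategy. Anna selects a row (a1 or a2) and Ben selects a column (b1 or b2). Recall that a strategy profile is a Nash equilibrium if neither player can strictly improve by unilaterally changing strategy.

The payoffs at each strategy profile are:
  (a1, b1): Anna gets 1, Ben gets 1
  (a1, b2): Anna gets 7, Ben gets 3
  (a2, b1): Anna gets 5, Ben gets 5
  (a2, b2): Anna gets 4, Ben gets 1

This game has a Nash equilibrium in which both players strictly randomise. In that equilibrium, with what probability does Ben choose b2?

4/7

Let q be the probability that Ben plays b1. In a completely mixed equilibrium, Anna must be indifferent between a1 and a2.
Anna's expected payoff from a1 is q + 7(1−q); from a2 it is 5q + 4(1−q).
Setting these equal: −6q + 7 = q + 4, so q = 3/7.
Therefore Ben plays b2 with probability 1 − 3/7 = 4/7.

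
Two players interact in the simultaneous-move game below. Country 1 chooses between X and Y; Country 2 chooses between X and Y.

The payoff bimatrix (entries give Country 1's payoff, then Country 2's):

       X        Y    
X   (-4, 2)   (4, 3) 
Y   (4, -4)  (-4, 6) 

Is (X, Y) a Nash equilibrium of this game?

At (X, Y), Country 1 earns 4; switching to Y would give -4, so Country 1 has no profitable deviation.
Country 2 earns 3; switching to X would give 2, so Country 2 has no profitable deviation.
Neither player can gain by a unilateral deviation, so this profile is a Nash equilibrium.

Yes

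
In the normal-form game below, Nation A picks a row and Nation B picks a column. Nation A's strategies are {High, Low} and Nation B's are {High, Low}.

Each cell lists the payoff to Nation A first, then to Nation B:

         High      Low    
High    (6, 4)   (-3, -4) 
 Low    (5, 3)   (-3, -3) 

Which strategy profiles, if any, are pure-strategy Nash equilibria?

(High, High)

(High, High): Nation A gets 6 ≥ 5 from Low, and Nation B gets 4 ≥ -4 from Low — Nash equilibrium.
(High, Low): Nation B prefers High (4 > -4) — not an equilibrium.
(Low, High): Nation A prefers High (6 > 5) — not an equilibrium.
(Low, Low): Nation B prefers High (3 > -3) — not an equilibrium.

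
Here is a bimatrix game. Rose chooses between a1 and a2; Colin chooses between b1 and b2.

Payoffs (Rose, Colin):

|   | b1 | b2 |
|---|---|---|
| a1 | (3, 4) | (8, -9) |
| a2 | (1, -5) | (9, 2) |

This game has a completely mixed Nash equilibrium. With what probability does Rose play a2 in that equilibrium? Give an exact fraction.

13/20

Let r be the probability that Rose plays a1. In a completely mixed equilibrium, Colin must be indifferent between b1 and b2.
Colin's expected payoff from b1 is 4r − 5(1−r); from b2 it is −9r + 2(1−r).
Setting these equal: 9r − 5 = −11r + 2, so r = 7/20.
Therefore Rose plays a2 with probability 1 − 7/20 = 13/20.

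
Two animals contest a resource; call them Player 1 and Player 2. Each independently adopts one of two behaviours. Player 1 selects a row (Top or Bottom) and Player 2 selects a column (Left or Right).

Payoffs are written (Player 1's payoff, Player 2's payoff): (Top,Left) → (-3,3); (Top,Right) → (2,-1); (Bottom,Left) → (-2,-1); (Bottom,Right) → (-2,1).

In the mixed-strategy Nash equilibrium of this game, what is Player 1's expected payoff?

-2

First find q, the probability Player 2 plays Left, from Player 1's indifference between Top and Bottom: −3q + 2(1−q) = −2q − 2(1−q), giving q = 4/5.
Since Player 1 is indifferent in equilibrium, Player 1's expected payoff equals the payoff from either row against (4/5, 1/5). Using Top: −3(4/5) + 2(1/5) = -2.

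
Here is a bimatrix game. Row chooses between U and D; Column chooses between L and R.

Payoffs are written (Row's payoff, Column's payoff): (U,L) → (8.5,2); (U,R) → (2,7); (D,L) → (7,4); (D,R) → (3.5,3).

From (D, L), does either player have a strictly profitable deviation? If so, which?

Row at (D, L) earns 7; deviating to U yields 8.5 — a strict improvement.
Column earns 4; deviating to R yields 3 — not better.
Only Row has a strictly profitable deviation.

Row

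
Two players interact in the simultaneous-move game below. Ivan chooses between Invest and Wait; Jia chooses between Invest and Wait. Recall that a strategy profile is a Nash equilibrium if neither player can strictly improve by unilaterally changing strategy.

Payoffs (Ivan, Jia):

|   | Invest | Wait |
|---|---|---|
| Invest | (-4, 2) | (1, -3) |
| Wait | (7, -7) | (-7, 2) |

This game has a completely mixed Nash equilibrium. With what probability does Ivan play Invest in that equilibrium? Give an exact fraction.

9/14

Let p be the probability that Ivan plays Invest. In a completely mixed equilibrium, Jia must be indifferent between Invest and Wait.
Jia's expected payoff from Invest is 2p − 7(1−p); from Wait it is −3p + 2(1−p).
Setting these equal: 9p − 7 = −5p + 2, so p = 9/14.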